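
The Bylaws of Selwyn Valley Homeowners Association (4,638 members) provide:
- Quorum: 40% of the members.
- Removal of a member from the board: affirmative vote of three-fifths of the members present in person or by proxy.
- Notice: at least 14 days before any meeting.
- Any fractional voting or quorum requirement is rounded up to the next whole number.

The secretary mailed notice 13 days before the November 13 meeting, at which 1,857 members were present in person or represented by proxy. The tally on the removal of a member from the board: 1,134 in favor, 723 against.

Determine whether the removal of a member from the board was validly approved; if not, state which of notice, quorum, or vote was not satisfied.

Invalid — notice requirement not satisfied.

Notice: 13 days given; 14 required. Not satisfied.
Quorum: 40% of 4,638 = 1,855.20, rounded up to 1,856; 1,857 present. Satisfied.
Vote: requires three-fifths of those present (1,857); 3/5 of 1857 = 1114.20, rounded up to 1115, so 1,115 needed; 1,134 in favor. Satisfied.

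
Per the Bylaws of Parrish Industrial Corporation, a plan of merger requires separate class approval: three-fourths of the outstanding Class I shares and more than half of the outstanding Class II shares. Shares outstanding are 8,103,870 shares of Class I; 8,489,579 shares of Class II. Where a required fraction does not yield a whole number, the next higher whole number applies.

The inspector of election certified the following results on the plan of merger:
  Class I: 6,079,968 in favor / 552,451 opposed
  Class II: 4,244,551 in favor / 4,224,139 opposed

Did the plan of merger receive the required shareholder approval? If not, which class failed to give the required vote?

Not approved — the Class II shares did not give the required vote.

Class I: 3/4 of 8103870 = 6077902.50, rounded up to 6077903; 6,077,903 required, 6,079,968 in favor — approved.
Class II: a majority of 8489579 is 4244790; 4,244,790 required, 4,244,551 in favor — not approved.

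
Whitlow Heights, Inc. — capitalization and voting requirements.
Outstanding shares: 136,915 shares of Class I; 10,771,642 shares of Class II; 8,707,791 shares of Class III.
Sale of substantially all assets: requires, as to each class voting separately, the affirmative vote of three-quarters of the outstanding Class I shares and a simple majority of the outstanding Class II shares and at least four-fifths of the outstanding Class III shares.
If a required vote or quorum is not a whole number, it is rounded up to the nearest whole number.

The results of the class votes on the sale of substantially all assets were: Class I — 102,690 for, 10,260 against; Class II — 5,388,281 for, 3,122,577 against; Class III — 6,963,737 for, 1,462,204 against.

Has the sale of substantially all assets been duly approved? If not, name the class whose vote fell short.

Class I: 3/4 of 136915 = 102686.25, rounded up to 102687; 102,687 required, 102,690 in favor — approved.
Class II: a majority of 10771642 is 5385822; 5,385,822 required, 5,388,281 in favor — approved.
Class III: 4/5 of 8707791 = 6966232.80, rounded up to 6966233; 6,966,233 required, 6,963,737 in favor — not approved.

Not approved — the Class III shares did not give the required vote.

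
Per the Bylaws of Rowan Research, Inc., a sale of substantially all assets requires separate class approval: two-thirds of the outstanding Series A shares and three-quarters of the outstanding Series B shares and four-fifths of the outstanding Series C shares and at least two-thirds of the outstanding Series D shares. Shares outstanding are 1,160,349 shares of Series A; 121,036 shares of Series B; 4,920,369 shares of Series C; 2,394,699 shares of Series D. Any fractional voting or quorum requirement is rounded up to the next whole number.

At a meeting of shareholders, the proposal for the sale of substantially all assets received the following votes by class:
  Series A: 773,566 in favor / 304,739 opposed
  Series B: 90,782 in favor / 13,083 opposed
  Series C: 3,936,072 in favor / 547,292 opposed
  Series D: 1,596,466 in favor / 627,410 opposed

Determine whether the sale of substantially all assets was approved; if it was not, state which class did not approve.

Series A: 2/3 of 1160349 = 773566; 773,566 required, 773,566 in favor — approved.
Series B: 3/4 of 121036 = 90777; 90,777 required, 90,782 in favor — approved.
Series C: 4/5 of 4920369 = 3936295.20, rounded up to 3936296; 3,936,296 required, 3,936,072 in favor — not approved.
Series D: 2/3 of 2394699 = 1596466; 1,596,466 required, 1,596,466 in favor — approved.

Not approved — the Series C shares did not give the required vote.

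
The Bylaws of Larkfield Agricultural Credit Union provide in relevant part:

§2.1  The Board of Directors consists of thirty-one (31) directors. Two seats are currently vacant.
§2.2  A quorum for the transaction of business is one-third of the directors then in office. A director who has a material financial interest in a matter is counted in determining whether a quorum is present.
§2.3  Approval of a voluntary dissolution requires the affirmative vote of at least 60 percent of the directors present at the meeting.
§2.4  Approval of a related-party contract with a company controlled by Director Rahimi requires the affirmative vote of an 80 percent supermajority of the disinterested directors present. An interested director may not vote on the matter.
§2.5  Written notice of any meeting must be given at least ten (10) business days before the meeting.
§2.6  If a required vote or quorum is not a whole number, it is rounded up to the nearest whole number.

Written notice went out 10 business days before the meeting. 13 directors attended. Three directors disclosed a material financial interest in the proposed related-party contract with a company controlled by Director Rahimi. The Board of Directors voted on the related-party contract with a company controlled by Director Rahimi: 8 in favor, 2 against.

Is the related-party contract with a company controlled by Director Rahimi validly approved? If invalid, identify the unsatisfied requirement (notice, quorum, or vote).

Notice: 10 business days given; 10 required (10 ≥ 10). Satisfied.
Quorum: 13 present (interested directors count toward quorum); quorum is 10. Satisfied.
Vote: the related-party contract with a company controlled by Director Rahimi requires four-fifths of the disinterested directors present (13 − 3 = 10). 4/5 of 10 = 8, so 8 affirmative votes are needed; 8 voted in favor. Satisfied.

Valid — all requirements satisfied.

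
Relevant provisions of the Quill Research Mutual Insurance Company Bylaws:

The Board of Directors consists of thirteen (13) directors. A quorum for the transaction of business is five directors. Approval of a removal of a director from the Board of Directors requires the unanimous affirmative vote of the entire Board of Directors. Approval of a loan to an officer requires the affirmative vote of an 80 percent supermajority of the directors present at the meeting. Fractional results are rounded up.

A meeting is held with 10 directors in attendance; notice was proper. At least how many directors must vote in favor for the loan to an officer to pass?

8

The loan to an officer requires four-fifths of the directors present (10).
4/5 of 10 = 8.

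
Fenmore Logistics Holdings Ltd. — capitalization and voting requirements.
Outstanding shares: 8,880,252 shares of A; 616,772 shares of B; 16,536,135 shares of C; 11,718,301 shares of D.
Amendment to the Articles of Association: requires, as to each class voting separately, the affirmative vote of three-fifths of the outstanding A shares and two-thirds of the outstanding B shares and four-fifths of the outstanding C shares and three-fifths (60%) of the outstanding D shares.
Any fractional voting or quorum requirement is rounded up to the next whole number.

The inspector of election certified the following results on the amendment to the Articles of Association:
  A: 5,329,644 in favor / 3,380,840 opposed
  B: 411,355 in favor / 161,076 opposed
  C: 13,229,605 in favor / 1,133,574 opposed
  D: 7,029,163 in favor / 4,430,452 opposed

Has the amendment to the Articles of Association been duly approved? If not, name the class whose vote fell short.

A: 3/5 of 8880252 = 5328151.20, rounded up to 5328152; 5,328,152 required, 5,329,644 in favor — approved.
B: 2/3 of 616772 = 411181.33, rounded up to 411182; 411,182 required, 411,355 in favor — approved.
C: 4/5 of 16536135 = 13228908; 13,228,908 required, 13,229,605 in favor — approved.
D: 3/5 of 11718301 = 7030980.60, rounded up to 7030981; 7,030,981 required, 7,029,163 in favor — not approved.

Not approved — the D shares did not give the required vote.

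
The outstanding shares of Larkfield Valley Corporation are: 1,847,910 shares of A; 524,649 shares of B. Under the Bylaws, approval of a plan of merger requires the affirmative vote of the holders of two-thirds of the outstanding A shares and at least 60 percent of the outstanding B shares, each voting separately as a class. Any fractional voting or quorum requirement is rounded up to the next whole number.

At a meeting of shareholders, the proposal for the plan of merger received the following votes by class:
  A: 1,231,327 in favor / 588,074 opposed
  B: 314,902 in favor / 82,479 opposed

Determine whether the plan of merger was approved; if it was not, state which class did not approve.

Not approved — the A shares did not give the required vote.

A: 2/3 of 1847910 = 1231940; 1,231,940 required, 1,231,327 in favor — not approved.
B: 3/5 of 524649 = 314789.40, rounded up to 314790; 314,790 required, 314,902 in favor — approved.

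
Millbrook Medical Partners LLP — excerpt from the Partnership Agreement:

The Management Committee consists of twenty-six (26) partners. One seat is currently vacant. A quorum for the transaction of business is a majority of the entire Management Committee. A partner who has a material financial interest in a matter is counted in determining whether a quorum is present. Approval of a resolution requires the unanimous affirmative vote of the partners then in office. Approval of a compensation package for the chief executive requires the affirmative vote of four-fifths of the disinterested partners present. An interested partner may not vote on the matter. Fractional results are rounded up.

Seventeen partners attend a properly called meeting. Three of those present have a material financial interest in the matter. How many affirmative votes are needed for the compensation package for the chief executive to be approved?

12

The compensation package for the chief executive requires four-fifths of the disinterested partners present (17 − 3 = 14).
4/5 of 14 = 11.20, rounded up to 12.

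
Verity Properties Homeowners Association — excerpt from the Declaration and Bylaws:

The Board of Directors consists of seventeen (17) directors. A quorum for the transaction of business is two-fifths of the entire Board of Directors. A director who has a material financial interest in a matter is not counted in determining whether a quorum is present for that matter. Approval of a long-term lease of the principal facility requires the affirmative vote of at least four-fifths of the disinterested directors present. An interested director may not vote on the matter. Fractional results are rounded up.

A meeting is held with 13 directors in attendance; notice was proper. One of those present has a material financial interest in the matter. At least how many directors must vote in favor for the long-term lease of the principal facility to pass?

The long-term lease of the principal facility requires four-fifths of the disinterested directors present (13 − 1 = 12).
4/5 of 12 = 9.60, rounded up to 10.

10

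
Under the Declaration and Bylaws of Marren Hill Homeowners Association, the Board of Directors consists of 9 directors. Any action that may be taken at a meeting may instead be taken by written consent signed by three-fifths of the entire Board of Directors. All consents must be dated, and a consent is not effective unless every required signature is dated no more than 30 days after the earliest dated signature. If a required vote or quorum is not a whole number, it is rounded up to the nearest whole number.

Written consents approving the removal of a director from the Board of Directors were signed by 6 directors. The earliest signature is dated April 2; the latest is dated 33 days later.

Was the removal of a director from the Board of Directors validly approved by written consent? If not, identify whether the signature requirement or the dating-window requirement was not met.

Not effective — dating-window requirement not satisfied.

Signatures required: three-fifths of 9 — 3/5 of 9 = 5.40, rounded up to 6, so 6 needed; 6 signed. Sufficient.
Dating window: the latest signature is 33 days after the earliest; the limit is 30 days. Outside the window.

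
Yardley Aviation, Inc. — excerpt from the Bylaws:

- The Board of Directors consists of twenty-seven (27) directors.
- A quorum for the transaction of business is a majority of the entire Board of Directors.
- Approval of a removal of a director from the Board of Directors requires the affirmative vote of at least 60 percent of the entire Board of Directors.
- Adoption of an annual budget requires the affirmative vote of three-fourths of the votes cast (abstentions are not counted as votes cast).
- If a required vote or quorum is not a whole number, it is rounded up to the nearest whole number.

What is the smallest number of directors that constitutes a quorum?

A majority of 27 is 14.

14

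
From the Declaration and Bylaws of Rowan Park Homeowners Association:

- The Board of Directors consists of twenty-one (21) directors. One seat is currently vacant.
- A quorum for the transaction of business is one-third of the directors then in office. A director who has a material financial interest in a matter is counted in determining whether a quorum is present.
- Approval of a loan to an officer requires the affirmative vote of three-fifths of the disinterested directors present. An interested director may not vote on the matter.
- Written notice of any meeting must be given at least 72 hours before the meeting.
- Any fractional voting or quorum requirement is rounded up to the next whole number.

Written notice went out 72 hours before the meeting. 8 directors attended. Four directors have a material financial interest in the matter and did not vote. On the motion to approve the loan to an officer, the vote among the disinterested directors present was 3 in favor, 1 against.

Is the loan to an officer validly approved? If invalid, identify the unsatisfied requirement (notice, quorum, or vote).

Valid — all requirements satisfied.

Notice: 72 hours given; 72 required (72 ≥ 72). Satisfied.
Quorum: 8 present (interested directors count toward quorum); quorum is 7. Satisfied.
Vote: the loan to an officer requires three-fifths of the disinterested directors present (8 − 4 = 4). 3/5 of 4 = 2.40, rounded up to 3, so 3 affirmative votes are needed; 3 voted in favor. Satisfied.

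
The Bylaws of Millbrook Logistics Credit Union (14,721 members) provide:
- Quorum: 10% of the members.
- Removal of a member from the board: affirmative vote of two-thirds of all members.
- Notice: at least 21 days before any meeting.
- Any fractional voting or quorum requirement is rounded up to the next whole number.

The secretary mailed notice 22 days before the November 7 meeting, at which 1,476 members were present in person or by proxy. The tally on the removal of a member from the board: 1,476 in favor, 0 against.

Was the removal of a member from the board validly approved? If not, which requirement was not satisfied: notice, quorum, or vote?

Invalid — vote requirement not satisfied.

Notice: 22 days given; 21 required. Satisfied.
Quorum: 10% of 14,721 = 1,472.10, rounded up to 1,473; 1,476 present. Satisfied.
Vote: requires two-thirds of all members (14,721); 2/3 of 14721 = 9814, so 9,814 needed; 1,476 in favor. Not satisfied.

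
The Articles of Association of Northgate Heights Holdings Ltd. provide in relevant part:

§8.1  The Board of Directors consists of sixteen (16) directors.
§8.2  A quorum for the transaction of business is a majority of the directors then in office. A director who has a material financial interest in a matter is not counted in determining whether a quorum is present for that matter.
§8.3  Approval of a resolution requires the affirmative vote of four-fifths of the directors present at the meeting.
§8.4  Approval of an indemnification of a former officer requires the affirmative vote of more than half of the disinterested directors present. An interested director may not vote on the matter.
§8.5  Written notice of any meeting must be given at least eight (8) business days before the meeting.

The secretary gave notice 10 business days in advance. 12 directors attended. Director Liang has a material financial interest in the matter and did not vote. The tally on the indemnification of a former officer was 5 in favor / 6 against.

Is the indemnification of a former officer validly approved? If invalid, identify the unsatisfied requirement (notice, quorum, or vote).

Notice: 10 business days given; 8 required (10 ≥ 8). Satisfied.
Quorum: 12 present, but the 1 interested director does not count, leaving 11. Quorum is 9. Satisfied.
Vote: the indemnification of a former officer requires a majority of the disinterested directors present (12 − 1 = 11). A majority of 11 is 6, so 6 affirmative votes are needed; 5 voted in favor. Not satisfied.

Invalid — vote requirement not satisfied.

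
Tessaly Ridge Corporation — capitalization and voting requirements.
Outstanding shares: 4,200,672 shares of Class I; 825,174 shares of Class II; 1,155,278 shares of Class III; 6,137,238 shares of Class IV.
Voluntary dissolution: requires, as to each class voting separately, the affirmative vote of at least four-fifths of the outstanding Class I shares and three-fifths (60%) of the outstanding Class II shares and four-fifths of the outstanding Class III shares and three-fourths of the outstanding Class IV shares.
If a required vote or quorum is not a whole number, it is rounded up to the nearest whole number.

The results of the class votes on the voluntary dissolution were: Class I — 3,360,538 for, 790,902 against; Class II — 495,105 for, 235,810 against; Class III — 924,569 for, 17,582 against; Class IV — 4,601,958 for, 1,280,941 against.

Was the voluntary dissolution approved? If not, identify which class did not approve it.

Not approved — the Class IV shares did not give the required vote.

Class I: 4/5 of 4200672 = 3360537.60, rounded up to 3360538; 3,360,538 required, 3,360,538 in favor — approved.
Class II: 3/5 of 825174 = 495104.40, rounded up to 495105; 495,105 required, 495,105 in favor — approved.
Class III: 4/5 of 1155278 = 924222.40, rounded up to 924223; 924,223 required, 924,569 in favor — approved.
Class IV: 3/4 of 6137238 = 4602928.50, rounded up to 4602929; 4,602,929 required, 4,601,958 in favor — not approved.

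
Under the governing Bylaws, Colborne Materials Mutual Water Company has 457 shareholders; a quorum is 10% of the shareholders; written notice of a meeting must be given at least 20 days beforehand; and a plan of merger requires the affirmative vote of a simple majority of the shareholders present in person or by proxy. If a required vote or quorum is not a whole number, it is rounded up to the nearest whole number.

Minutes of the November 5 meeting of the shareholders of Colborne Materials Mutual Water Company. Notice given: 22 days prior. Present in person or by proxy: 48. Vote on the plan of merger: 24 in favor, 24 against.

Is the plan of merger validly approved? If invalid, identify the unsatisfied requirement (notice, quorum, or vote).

Notice: 22 days given; 20 required. Satisfied.
Quorum: 10% of 457 = 45.70, rounded up to 46; 48 present. Satisfied.
Vote: requires a majority of those present (48); a majority of 48 is 25, so 25 needed; 24 in favor. Not satisfied.

Invalid — vote requirement not satisfied.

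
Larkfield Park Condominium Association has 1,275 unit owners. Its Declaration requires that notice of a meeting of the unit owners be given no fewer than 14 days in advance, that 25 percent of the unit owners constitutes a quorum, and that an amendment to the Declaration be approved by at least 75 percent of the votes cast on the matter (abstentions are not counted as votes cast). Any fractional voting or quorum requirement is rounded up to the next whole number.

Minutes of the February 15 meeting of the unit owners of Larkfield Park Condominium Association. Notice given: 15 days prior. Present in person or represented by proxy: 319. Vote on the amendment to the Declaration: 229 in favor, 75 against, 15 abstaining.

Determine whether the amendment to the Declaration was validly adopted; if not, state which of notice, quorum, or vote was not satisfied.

Notice: 15 days given; 14 required. Satisfied.
Quorum: 25% of 1,275 = 318.75, rounded up to 319; 319 present. Satisfied.
Vote: requires three-fourths of the votes cast (319 − 15 abstaining = 304); 3/4 of 304 = 228, so 228 needed; 229 in favor. Satisfied.

Valid — all requirements satisfied.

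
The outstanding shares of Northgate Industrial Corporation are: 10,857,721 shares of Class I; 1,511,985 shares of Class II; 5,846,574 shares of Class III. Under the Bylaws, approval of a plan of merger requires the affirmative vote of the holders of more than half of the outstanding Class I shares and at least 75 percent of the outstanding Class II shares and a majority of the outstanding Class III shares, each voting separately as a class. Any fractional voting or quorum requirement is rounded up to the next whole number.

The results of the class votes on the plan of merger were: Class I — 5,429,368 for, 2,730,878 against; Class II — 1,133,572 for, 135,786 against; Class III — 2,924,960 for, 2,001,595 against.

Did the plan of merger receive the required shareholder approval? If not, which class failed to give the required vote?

Not approved — the Class II shares did not give the required vote.

Class I: a majority of 10857721 is 5428861; 5,428,861 required, 5,429,368 in favor — approved.
Class II: 3/4 of 1511985 = 1133988.75, rounded up to 1133989; 1,133,989 required, 1,133,572 in favor — not approved.
Class III: a majority of 5846574 is 2923288; 2,923,288 required, 2,924,960 in favor — approved.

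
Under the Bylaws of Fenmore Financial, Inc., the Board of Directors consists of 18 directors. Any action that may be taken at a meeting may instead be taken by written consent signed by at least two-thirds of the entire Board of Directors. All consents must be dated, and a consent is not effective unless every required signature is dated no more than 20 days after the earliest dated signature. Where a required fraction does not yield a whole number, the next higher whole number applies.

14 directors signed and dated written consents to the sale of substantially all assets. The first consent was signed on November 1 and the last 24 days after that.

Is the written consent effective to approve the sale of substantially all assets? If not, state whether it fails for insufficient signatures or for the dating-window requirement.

Signatures required: at least two-thirds of 18 — 2/3 of 18 = 12, so 12 needed; 14 signed. Sufficient.
Dating window: the latest signature is 24 days after the earliest; the limit is 20 days. Outside the window.

Not effective — dating-window requirement not satisfied.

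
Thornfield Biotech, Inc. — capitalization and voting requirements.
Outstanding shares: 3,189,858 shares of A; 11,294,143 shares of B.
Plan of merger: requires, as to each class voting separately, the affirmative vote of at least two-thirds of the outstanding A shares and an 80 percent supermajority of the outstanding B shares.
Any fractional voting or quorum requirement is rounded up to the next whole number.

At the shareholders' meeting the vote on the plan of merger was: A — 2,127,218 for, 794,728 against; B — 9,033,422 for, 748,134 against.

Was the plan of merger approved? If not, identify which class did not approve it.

A: 2/3 of 3189858 = 2126572; 2,126,572 required, 2,127,218 in favor — approved.
B: 4/5 of 11294143 = 9035314.40, rounded up to 9035315; 9,035,315 required, 9,033,422 in favor — not approved.

Not approved — the B shares did not give the required vote.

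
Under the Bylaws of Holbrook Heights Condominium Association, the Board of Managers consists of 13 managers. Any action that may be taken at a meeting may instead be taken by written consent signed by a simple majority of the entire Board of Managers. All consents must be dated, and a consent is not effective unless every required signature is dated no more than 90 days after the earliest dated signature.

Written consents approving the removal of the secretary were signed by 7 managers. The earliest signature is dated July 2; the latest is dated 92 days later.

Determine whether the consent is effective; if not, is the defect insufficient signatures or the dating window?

Not effective — dating-window requirement not satisfied.

Signatures required: a simple majority of 13 — a majority of 13 is 7, so 7 needed; 7 signed. Sufficient.
Dating window: the latest signature is 92 days after the earliest; the limit is 90 days. Outside the window.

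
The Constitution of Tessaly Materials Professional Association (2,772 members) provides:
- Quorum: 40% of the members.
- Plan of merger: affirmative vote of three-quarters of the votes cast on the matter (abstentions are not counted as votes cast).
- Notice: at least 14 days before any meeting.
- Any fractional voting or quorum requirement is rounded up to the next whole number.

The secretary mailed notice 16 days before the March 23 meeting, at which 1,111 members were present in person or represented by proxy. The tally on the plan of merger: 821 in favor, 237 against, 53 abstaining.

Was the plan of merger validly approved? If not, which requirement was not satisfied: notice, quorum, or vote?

Valid — all requirements satisfied.

Notice: 16 days given; 14 required. Satisfied.
Quorum: 40% of 2,772 = 1,108.80, rounded up to 1,109; 1,111 present. Satisfied.
Vote: requires three-fourths of the votes cast (1,111 − 53 abstaining = 1,058); 3/4 of 1058 = 793.50, rounded up to 794, so 794 needed; 821 in favor. Satisfied.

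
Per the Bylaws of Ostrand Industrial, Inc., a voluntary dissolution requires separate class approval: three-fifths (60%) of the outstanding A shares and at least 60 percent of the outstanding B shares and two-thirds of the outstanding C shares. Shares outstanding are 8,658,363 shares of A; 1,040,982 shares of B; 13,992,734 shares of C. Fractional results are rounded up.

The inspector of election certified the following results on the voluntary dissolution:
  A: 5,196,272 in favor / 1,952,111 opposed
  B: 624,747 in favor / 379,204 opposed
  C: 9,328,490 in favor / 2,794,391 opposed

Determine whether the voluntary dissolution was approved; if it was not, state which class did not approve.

A: 3/5 of 8658363 = 5195017.80, rounded up to 5195018; 5,195,018 required, 5,196,272 in favor — approved.
B: 3/5 of 1040982 = 624589.20, rounded up to 624590; 624,590 required, 624,747 in favor — approved.
C: 2/3 of 13992734 = 9328489.33, rounded up to 9328490; 9,328,490 required, 9,328,490 in favor — approved.

Approved — every class gave the required vote.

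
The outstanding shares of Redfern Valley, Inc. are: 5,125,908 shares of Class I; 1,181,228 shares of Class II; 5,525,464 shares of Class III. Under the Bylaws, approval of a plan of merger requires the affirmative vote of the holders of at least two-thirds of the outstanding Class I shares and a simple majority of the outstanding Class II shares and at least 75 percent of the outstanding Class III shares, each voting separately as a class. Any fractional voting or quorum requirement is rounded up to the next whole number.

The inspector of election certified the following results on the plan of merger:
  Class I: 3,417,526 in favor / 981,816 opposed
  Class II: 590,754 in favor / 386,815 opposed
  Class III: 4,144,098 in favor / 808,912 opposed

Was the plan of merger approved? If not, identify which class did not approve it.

Approved — every class gave the required vote.

Class I: 2/3 of 5125908 = 3417272; 3,417,272 required, 3,417,526 in favor — approved.
Class II: a majority of 1181228 is 590615; 590,615 required, 590,754 in favor — approved.
Class III: 3/4 of 5525464 = 4144098; 4,144,098 required, 4,144,098 in favor — approved.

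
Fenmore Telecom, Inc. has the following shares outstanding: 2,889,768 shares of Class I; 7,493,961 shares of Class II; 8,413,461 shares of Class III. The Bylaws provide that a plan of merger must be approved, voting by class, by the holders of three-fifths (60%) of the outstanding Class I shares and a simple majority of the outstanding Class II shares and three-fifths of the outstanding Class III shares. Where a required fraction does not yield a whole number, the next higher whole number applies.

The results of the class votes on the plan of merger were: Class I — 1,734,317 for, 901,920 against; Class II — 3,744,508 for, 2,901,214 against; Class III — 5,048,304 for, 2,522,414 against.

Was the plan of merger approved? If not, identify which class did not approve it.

Class I: 3/5 of 2889768 = 1733860.80, rounded up to 1733861; 1,733,861 required, 1,734,317 in favor — approved.
Class II: a majority of 7493961 is 3746981; 3,746,981 required, 3,744,508 in favor — not approved.
Class III: 3/5 of 8413461 = 5048076.60, rounded up to 5048077; 5,048,077 required, 5,048,304 in favor — approved.

Not approved — the Class II shares did not give the required vote.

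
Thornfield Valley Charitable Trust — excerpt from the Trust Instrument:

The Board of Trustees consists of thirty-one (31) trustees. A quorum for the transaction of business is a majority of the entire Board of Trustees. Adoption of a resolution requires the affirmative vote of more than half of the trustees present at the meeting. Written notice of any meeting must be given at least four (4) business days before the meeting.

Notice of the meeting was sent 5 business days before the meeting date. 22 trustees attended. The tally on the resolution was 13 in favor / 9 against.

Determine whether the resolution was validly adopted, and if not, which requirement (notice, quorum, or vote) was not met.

Valid — all requirements satisfied.

Notice: 5 business days given; 4 required (5 ≥ 4). Satisfied.
Quorum: 22 present; quorum is 16. Satisfied.
Vote: the resolution requires a majority of the trustees present (22). A majority of 22 is 12, so 12 affirmative votes are needed; 13 voted in favor. Satisfied.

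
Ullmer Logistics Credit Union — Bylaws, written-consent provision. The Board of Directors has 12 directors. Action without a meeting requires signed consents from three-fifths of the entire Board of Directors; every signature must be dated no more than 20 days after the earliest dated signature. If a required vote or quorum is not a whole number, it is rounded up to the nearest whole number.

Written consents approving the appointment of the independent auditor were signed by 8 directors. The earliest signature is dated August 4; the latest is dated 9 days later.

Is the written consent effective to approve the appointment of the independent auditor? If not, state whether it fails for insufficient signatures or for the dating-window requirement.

Effective — both the signature and dating-window requirements are satisfied.

Signatures required: three-fifths of 12 — 3/5 of 12 = 7.20, rounded up to 8, so 8 needed; 8 signed. Sufficient.
Dating window: the latest signature is 9 days after the earliest; the limit is 20 days. Within the window.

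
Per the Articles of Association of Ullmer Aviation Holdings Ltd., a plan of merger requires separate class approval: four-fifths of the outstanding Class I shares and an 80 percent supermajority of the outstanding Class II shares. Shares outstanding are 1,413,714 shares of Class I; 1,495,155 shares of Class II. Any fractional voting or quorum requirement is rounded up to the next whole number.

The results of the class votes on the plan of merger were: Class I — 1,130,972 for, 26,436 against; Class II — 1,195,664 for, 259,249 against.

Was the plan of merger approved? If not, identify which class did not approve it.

Not approved — the Class II shares did not give the required vote.

Class I: 4/5 of 1413714 = 1130971.20, rounded up to 1130972; 1,130,972 required, 1,130,972 in favor — approved.
Class II: 4/5 of 1495155 = 1196124; 1,196,124 required, 1,195,664 in favor — not approved.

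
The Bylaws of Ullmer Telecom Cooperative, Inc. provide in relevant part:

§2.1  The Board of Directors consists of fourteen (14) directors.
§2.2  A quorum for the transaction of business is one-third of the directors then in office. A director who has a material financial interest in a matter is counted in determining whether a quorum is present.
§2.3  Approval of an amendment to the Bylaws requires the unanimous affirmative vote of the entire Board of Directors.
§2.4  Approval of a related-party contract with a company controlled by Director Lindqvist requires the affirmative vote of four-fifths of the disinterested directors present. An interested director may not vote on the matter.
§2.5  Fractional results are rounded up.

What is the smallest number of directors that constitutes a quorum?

5

1/3 of 14 = 4.67, rounded up to 5.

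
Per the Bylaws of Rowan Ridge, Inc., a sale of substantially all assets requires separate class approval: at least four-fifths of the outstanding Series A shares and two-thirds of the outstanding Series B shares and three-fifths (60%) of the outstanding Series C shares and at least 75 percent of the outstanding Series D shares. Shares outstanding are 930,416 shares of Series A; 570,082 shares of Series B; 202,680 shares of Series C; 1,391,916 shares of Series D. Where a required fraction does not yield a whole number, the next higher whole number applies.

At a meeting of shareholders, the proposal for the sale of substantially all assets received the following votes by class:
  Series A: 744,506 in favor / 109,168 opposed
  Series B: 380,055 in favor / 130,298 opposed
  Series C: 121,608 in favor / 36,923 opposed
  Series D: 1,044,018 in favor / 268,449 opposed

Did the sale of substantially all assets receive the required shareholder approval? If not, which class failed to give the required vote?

Series A: 4/5 of 930416 = 744332.80, rounded up to 744333; 744,333 required, 744,506 in favor — approved.
Series B: 2/3 of 570082 = 380054.67, rounded up to 380055; 380,055 required, 380,055 in favor — approved.
Series C: 3/5 of 202680 = 121608; 121,608 required, 121,608 in favor — approved.
Series D: 3/4 of 1391916 = 1043937; 1,043,937 required, 1,044,018 in favor — approved.

Approved — every class gave the required vote.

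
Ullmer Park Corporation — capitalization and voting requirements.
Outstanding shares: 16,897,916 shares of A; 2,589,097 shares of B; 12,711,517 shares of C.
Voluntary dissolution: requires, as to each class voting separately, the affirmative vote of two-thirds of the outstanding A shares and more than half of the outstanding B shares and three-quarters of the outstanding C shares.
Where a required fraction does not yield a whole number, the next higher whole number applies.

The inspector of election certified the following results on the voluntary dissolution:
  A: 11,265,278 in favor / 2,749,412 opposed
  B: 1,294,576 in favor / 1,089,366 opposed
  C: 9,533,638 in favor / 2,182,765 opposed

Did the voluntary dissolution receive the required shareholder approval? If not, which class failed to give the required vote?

Approved — every class gave the required vote.

A: 2/3 of 16897916 = 11265277.33, rounded up to 11265278; 11,265,278 required, 11,265,278 in favor — approved.
B: a majority of 2589097 is 1294549; 1,294,549 required, 1,294,576 in favor — approved.
C: 3/4 of 12711517 = 9533637.75, rounded up to 9533638; 9,533,638 required, 9,533,638 in favor — approved.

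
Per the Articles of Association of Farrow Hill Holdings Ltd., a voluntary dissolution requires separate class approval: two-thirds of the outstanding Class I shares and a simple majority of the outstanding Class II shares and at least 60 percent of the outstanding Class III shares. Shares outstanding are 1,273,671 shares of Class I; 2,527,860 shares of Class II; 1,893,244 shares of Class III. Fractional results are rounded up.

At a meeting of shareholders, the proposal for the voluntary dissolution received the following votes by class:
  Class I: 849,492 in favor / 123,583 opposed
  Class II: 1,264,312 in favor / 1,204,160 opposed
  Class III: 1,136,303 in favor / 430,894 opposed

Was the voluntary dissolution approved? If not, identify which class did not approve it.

Class I: 2/3 of 1273671 = 849114; 849,114 required, 849,492 in favor — approved.
Class II: a majority of 2527860 is 1263931; 1,263,931 required, 1,264,312 in favor — approved.
Class III: 3/5 of 1893244 = 1135946.40, rounded up to 1135947; 1,135,947 required, 1,136,303 in favor — approved.

Approved — every class gave the required vote.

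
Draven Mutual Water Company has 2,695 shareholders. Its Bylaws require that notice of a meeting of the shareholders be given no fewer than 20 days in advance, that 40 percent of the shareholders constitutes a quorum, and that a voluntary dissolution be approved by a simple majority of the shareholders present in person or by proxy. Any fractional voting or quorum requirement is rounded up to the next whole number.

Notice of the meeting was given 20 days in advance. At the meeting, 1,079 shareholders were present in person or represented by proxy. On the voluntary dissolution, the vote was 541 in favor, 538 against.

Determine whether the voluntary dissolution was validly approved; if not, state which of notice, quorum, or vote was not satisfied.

Valid — all requirements satisfied.

Notice: 20 days given; 20 required. Satisfied.
Quorum: 40% of 2,695 = 1,078; 1,079 present. Satisfied.
Vote: requires a majority of those present (1,079); a majority of 1079 is 540, so 540 needed; 541 in favor. Satisfied.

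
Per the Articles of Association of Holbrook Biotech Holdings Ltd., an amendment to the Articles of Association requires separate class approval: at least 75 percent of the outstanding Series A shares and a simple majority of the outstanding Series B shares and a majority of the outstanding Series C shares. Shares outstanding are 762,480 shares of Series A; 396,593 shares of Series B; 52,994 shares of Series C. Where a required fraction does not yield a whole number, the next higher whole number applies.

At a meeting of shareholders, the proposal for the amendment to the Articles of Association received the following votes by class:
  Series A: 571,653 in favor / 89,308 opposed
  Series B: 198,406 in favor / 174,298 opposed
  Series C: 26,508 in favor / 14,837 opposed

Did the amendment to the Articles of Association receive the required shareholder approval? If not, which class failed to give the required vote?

Series A: 3/4 of 762480 = 571860; 571,860 required, 571,653 in favor — not approved.
Series B: a majority of 396593 is 198297; 198,297 required, 198,406 in favor — approved.
Series C: a majority of 52994 is 26498; 26,498 required, 26,508 in favor — approved.

Not approved — the Series A shares did not give the required vote.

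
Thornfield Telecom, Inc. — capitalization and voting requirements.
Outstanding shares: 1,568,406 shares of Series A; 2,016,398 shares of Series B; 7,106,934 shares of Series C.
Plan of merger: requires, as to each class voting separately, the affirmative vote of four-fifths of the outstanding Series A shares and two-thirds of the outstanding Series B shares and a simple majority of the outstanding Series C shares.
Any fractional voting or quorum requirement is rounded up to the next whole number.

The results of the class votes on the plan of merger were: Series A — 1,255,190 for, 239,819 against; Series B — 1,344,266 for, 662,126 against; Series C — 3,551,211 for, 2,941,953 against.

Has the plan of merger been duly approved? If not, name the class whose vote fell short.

Series A: 4/5 of 1568406 = 1254724.80, rounded up to 1254725; 1,254,725 required, 1,255,190 in favor — approved.
Series B: 2/3 of 2016398 = 1344265.33, rounded up to 1344266; 1,344,266 required, 1,344,266 in favor — approved.
Series C: a majority of 7106934 is 3553468; 3,553,468 required, 3,551,211 in favor — not approved.

Not approved — the Series C shares did not give the required vote.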